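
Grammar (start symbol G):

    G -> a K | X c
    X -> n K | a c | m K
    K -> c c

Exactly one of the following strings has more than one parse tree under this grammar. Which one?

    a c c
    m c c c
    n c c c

a c c

a c c: 2 trees
m c c c: 1 tree
n c c c: 1 tree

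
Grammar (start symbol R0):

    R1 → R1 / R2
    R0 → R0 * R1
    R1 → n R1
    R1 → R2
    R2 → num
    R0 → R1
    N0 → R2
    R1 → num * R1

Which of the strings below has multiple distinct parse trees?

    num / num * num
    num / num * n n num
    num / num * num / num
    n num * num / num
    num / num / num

n num * num / num

num / num * num: 1 tree
num / num * n n num: 1 tree
num / num * num / num: 1 tree
n num * num / num: 4 trees
num / num / num: 1 tree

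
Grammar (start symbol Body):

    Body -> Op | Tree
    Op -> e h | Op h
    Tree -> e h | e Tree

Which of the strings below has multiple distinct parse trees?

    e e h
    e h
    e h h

e e h: 1 tree
e h: 2 trees
e h h: 1 tree

e h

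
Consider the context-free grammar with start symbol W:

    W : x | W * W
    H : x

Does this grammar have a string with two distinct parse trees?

Witness: x * x * x

Derivation 1: W ⇒ W * W ⇒ x * W ⇒ x * W * W ⇒ x * x * W ⇒ x * x * x
Derivation 2: W ⇒ W * W ⇒ W * W * W ⇒ x * W * W ⇒ x * x * W ⇒ x * x * x

Two distinct leftmost derivations for the same string.

Ambiguous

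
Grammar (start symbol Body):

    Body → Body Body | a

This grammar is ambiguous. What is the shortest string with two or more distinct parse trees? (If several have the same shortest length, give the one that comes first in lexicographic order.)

length 1: no string has ≥2 trees
length 2: no string has ≥2 trees
length 3: a a a has 2 parse trees

Two derivations of a a a:
  Body ⇒ Body Body ⇒ Body Body Body ⇒ a Body Body ⇒ a a Body ⇒ a a a
  Body ⇒ Body Body ⇒ a Body ⇒ a Body Body ⇒ a a Body ⇒ a a a

a a a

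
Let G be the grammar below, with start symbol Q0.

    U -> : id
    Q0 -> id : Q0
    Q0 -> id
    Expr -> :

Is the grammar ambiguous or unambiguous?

Only Q0 is reachable from Q0; ignoring the rest: The reachable grammar is A → atom sep A | atom. Each atom is followed by either the separator (recurse) or end-of-string (stop) — no choice point.

Unambiguous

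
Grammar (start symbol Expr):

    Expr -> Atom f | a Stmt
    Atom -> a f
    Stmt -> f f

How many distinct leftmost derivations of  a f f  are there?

Parse trees for a f f:
  [Expr [Atom a f] f]
  [Expr a [Stmt f f]]

2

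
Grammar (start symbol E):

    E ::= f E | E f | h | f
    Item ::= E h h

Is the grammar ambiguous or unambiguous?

Witness: f f

Derivation 1: E ⇒ f E ⇒ f f
Derivation 2: E ⇒ E f ⇒ f f

Two distinct leftmost derivations for the same string.

Ambiguous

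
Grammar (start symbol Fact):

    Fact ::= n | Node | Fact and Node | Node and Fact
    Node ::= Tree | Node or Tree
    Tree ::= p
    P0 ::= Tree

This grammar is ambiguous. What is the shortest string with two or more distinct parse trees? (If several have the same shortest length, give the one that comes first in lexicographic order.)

length 1: no string has ≥2 trees
length 3: p and p has 2 parse trees

Two derivations of p and p:
  Fact ⇒ Fact and Node ⇒ Node and Node ⇒ Tree and Node ⇒ p and Node ⇒ p and Tree ⇒ p and p
  Fact ⇒ Node and Fact ⇒ Tree and Fact ⇒ p and Fact ⇒ p and Node ⇒ p and Tree ⇒ p and p

p and p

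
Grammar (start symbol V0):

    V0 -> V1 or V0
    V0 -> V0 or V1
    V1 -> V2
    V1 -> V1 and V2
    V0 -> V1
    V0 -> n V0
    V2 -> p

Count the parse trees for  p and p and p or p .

2

Parse trees for p and p and p or p:
  [V0 [V1 [V1 [V1 [V2 p]] and [V2 p]] and [V2 p]] or [V0 [V1 [V2 p]]]]
  [V0 [V0 [V1 [V1 [V1 [V2 p]] and [V2 p]] and [V2 p]]] or [V1 [V2 p]]]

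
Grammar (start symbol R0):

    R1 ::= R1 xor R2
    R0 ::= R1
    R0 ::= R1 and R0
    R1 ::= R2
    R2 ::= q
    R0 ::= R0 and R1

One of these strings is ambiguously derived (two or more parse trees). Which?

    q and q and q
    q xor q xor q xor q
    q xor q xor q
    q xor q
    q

q and q and q: 4 trees
q xor q xor q xor q: 1 tree
q xor q xor q: 1 tree
q xor q: 1 tree
q: 1 tree

q and q and q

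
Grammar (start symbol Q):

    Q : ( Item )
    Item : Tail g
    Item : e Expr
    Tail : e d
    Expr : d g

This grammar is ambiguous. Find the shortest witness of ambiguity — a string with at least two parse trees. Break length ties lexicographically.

length 5: ( e d g ) has 2 parse trees

Two derivations of ( e d g ):
  Q ⇒ ( Item ) ⇒ ( Tail g ) ⇒ ( e d g )
  Q ⇒ ( Item ) ⇒ ( e Expr ) ⇒ ( e d g )

( e d g )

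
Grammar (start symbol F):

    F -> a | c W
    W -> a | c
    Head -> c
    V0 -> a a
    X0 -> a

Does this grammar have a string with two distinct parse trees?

(Head, V0, X0 are unreachable from F, so their rules don't affect L(F).) Each reachable nonterminal has at most one production per leading terminal, and all productions are right-linear; the derivation is determined token-by-token.

Unambiguous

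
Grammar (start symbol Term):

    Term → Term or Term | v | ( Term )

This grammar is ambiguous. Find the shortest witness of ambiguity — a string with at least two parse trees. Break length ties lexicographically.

length 1: no string has ≥2 trees
length 3: no string has ≥2 trees
length 5: v or v or v has 2 parse trees

Two derivations of v or v or v:
  Term ⇒ Term or Term ⇒ Term or Term or Term ⇒ v or Term or Term ⇒ v or v or Term ⇒ v or v or v
  Term ⇒ Term or Term ⇒ v or Term ⇒ v or Term or Term ⇒ v or v or Term ⇒ v or v or v

v or v or v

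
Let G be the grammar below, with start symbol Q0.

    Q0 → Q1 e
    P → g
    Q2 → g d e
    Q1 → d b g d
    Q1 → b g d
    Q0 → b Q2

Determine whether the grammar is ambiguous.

Witness: b g d e

Derivation 1: Q0 ⇒ Q1 e ⇒ b g d e
Derivation 2: Q0 ⇒ b Q2 ⇒ b g d e

Two distinct leftmost derivations for the same string.

Ambiguous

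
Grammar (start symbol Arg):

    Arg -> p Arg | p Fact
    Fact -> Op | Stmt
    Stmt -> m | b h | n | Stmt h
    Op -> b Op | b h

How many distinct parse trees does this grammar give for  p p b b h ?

1

Parse trees for p p b b h:
  [Arg p [Arg p [Fact [Op b [Op b h]]]]]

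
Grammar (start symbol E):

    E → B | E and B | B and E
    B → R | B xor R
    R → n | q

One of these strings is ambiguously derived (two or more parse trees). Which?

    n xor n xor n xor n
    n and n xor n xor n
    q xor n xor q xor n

n xor n xor n xor n: 1 tree
n and n xor n xor n: 2 trees
q xor n xor q xor n: 1 tree

n and n xor n xor n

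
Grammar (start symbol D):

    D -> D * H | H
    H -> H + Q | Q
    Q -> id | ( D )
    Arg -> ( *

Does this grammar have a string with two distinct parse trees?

(Arg is unreachable from D, so its rules don't affect L(D).) The grammar is stratified — D handles '*' (left-recursive), H handles '+', Q atoms. Each operator has a fixed associativity and precedence level, so every string has one parse.

Unambiguous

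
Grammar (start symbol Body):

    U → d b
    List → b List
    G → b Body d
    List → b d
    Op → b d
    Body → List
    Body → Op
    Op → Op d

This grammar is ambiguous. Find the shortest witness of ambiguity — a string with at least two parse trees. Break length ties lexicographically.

length 2: b d has 2 parse trees

Two derivations of b d:
  Body ⇒ List ⇒ b d
  Body ⇒ Op ⇒ b d

b d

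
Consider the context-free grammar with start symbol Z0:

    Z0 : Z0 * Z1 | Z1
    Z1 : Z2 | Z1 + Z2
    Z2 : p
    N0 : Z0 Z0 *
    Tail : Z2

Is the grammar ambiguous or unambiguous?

(N0, Tail are unreachable from Z0, so their rules don't affect L(Z0).) Z0 → Z0 * Z1 | Z1  ;  Z1 → Z1 + Z2 | Z2  — a left-associative chain with Z2 at the bottom. Each string factors uniquely by precedence.

Unambiguous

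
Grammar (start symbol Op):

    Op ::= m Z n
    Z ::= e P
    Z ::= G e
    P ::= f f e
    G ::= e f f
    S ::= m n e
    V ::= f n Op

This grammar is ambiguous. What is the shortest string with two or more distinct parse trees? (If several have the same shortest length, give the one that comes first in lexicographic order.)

m e f f e n

length 6: m e f f e n has 2 parse trees

Two derivations of m e f f e n:
  Op ⇒ m Z n ⇒ m e P n ⇒ m e f f e n
  Op ⇒ m Z n ⇒ m G e n ⇒ m e f f e n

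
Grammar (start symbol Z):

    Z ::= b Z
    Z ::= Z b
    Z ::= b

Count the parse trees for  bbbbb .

16

Parse trees for bbbbb (showing first 6 of 16):
  [Z b [Z b [Z b [Z b [Z b]]]]]
  [Z b [Z b [Z b [Z [Z b] b]]]]
  [Z b [Z b [Z [Z b [Z b]] b]]]
  [Z b [Z b [Z [Z [Z b] b] b]]]
  [Z b [Z [Z b [Z b [Z b]]] b]]
  [Z b [Z [Z b [Z [Z b] b]] b]]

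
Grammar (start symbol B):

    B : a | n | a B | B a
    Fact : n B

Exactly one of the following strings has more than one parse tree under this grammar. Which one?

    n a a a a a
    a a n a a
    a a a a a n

a a n a a

n a a a a a: 1 tree
a a n a a: 6 trees
a a a a a n: 1 tree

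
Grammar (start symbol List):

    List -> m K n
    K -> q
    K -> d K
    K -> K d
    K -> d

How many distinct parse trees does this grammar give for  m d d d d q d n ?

Parse trees for m d d d d q d n:
  [List m [K d [K d [K d [K d [K [K q] d]]]]] n]
  [List m [K d [K d [K d [K [K d [K q]] d]]]] n]
  [List m [K d [K d [K [K d [K d [K q]]] d]]] n]
  [List m [K d [K [K d [K d [K d [K q]]]] d]] n]
  [List m [K [K d [K d [K d [K d [K q]]]]] d] n]

5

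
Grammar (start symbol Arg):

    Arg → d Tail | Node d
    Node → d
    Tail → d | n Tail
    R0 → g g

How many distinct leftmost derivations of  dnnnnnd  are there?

Parse trees for dnnnnnd:
  [Arg d [Tail n [Tail n [Tail n [Tail n [Tail n [Tail d]]]]]]]

1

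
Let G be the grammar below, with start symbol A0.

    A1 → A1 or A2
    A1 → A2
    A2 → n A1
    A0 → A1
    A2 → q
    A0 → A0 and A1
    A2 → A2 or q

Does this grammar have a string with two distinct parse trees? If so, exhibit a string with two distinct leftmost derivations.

Witness: q or q

Derivation 1: A0 ⇒ A1 ⇒ A1 or A2 ⇒ A2 or A2 ⇒ q or A2 ⇒ q or q
Derivation 2: A0 ⇒ A1 ⇒ A2 ⇒ A2 or q ⇒ q or q

Two distinct leftmost derivations for the same string.

Ambiguous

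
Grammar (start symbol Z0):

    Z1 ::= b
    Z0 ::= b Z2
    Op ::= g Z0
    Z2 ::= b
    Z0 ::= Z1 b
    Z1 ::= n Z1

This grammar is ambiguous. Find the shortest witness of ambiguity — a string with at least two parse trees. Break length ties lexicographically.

length 2: b b has 2 parse trees

Two derivations of b b:
  Z0 ⇒ b Z2 ⇒ b b
  Z0 ⇒ Z1 b ⇒ b b

b b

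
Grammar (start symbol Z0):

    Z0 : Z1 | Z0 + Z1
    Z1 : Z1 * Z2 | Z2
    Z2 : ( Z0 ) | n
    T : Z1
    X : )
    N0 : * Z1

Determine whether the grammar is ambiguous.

(T, X, N0 are unreachable from Z0, so their rules don't affect L(Z0).) Z0 → Z0 + Z1 | Z1  ;  Z1 → Z1 * Z2 | Z2  — a left-associative chain with Z2 at the bottom. Each string factors uniquely by precedence.

Unambiguous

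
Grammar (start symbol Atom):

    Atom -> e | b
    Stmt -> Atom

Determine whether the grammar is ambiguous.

Only Atom is reachable from Atom; ignoring the rest: Restricted to the reachable nonterminals, every rule has the form A → t or A → t B, and no two rules for the same A share a first terminal. The grammar encodes a DFA — one run per string.

Unambiguous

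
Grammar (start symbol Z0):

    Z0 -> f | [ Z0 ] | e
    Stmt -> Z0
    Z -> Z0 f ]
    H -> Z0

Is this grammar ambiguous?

Unambiguous

Only Z0 is reachable from Z0; ignoring the rest: Each string is a nest of matched brackets around a single atom. An opening bracket forces the recursive rule; an atom forces the base rule.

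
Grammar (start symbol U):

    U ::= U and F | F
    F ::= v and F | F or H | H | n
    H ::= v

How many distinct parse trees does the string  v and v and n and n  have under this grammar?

4

Parse trees for v and v and n and n:
  [U [U [U [F [H v]]] and [F v and [F n]]] and [F n]]
  [U [U [U [U [F [H v]]] and [F [H v]]] and [F n]] and [F n]]
  [U [U [U [F v and [F [H v]]]] and [F n]] and [F n]]
  [U [U [F v and [F v and [F n]]]] and [F n]]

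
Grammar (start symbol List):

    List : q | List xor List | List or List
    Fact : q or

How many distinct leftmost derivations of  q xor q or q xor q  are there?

Parse trees for q xor q or q xor q:
  [List [List q] xor [List [List [List q] or [List q]] xor [List q]]]
  [List [List q] xor [List [List q] or [List [List q] xor [List q]]]]
  [List [List [List q] xor [List [List q] or [List q]]] xor [List q]]
  [List [List [List [List q] xor [List q]] or [List q]] xor [List q]]
  [List [List [List q] xor [List q]] or [List [List q] xor [List q]]]

5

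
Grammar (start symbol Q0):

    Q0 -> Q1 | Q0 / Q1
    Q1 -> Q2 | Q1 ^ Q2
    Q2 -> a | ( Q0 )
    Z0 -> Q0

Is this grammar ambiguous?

Only Q0, Q1, Q2 are reachable from Q0; ignoring the rest: The grammar is stratified — Q0 handles '/' (left-recursive), Q1 handles '^', Q2 atoms. Each operator has a fixed associativity and precedence level, so every string has one parse.

Unambiguous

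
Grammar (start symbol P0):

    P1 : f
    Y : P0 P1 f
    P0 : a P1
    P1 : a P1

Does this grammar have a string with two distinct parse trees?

Unambiguous

Only P0, P1 are reachable from P0; ignoring the rest: The reachable rules are right-linear with at most one rule per (nonterminal, next-terminal) pair. Each input token forces the next rule, so parsing is deterministic.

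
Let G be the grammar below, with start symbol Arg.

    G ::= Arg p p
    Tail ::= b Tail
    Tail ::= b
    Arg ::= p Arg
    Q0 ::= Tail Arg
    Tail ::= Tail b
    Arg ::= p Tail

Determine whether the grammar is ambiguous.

Witness: p b b

Derivation 1: Arg ⇒ p Tail ⇒ p b Tail ⇒ p b b
Derivation 2: Arg ⇒ p Tail ⇒ p Tail b ⇒ p b b

Two distinct leftmost derivations for the same string.

Ambiguous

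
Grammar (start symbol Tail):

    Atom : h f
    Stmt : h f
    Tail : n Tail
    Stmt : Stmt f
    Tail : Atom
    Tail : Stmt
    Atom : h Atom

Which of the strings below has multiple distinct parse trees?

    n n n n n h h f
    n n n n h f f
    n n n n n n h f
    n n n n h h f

n n n n n n h f

n n n n n h h f: 1 tree
n n n n h f f: 1 tree
n n n n n n h f: 2 trees
n n n n h h f: 1 tree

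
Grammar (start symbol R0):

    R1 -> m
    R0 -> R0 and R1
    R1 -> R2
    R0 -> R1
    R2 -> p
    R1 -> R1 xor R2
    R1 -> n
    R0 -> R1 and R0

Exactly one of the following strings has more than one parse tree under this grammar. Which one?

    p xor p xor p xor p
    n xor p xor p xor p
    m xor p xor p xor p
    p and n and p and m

p xor p xor p xor p: 1 tree
n xor p xor p xor p: 1 tree
m xor p xor p xor p: 1 tree
p and n and p and m: 8 trees

p and n and p and m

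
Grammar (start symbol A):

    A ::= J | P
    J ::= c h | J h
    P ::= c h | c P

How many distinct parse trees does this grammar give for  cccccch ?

1

Parse trees for cccccch:
  [A [P c [P c [P c [P c [P c [P c h]]]]]]]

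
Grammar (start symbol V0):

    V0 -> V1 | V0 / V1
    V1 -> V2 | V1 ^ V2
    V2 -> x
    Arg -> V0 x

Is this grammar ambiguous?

Unambiguous

(Arg is unreachable from V0, so its rules don't affect L(V0).) V0 → V0 / V1 | V1  ;  V1 → V1 ^ V2 | V2  — a left-associative chain with V2 at the bottom. Each string factors uniquely by precedence.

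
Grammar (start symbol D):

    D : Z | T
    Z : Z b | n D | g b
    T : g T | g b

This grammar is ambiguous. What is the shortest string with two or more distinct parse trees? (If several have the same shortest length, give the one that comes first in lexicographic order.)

g b

length 2: g b has 2 parse trees

Two derivations of g b:
  D ⇒ Z ⇒ g b
  D ⇒ T ⇒ g b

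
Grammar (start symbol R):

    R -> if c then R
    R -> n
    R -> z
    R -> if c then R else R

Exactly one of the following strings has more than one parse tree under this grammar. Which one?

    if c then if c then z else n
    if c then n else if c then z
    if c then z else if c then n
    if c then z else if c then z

if c then if c then z else n: 2 trees
if c then n else if c then z: 1 tree
if c then z else if c then n: 1 tree
if c then z else if c then z: 1 tree

if c then if c then z else n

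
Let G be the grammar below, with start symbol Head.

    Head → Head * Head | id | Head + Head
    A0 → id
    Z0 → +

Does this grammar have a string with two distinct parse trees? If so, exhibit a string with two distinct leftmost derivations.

Witness: id * id * id

Derivation 1: Head ⇒ Head * Head ⇒ Head * Head * Head ⇒ id * Head * Head ⇒ id * id * Head ⇒ id * id * id
Derivation 2: Head ⇒ Head * Head ⇒ id * Head ⇒ id * Head * Head ⇒ id * id * Head ⇒ id * id * id

Two distinct leftmost derivations for the same string.

Ambiguous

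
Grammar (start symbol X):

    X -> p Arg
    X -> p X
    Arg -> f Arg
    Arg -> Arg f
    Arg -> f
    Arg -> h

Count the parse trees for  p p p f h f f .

3

Parse trees for p p p f h f f:
  [X p [X p [X p [Arg f [Arg [Arg [Arg h] f] f]]]]]
  [X p [X p [X p [Arg [Arg f [Arg [Arg h] f]] f]]]]
  [X p [X p [X p [Arg [Arg [Arg f [Arg h]] f] f]]]]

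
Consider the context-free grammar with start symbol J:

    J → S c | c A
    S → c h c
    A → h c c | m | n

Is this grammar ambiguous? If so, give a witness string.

Ambiguous

Witness: c h c c

Derivation 1: J ⇒ S c ⇒ c h c c
Derivation 2: J ⇒ c A ⇒ c h c c

Two distinct leftmost derivations for the same string.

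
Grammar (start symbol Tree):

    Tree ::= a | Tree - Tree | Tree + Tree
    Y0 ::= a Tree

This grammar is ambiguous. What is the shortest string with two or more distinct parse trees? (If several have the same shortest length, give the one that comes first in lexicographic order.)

length 1: no string has ≥2 trees
length 3: no string has ≥2 trees
length 5: a + a + a has 2 parse trees

Two derivations of a + a + a:
  Tree ⇒ Tree + Tree ⇒ a + Tree ⇒ a + Tree + Tree ⇒ a + a + Tree ⇒ a + a + a
  Tree ⇒ Tree + Tree ⇒ Tree + Tree + Tree ⇒ a + Tree + Tree ⇒ a + a + Tree ⇒ a + a + a

a + a + a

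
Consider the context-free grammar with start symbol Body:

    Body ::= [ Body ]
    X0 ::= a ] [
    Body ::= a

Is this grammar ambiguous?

Unambiguous

Only Body is reachable from Body; ignoring the rest: L(Body) is { openⁿ atom closeⁿ : n ≥ 0 }. The bracket depth fixes n, and the derivation is forced at every step.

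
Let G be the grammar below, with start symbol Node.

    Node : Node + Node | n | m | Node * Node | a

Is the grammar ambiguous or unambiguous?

Witness: a * a * a

Derivation 1: Node ⇒ Node * Node ⇒ Node * Node * Node ⇒ a * Node * Node ⇒ a * a * Node ⇒ a * a * a
Derivation 2: Node ⇒ Node * Node ⇒ a * Node ⇒ a * Node * Node ⇒ a * a * Node ⇒ a * a * a

Two distinct leftmost derivations for the same string.

Ambiguous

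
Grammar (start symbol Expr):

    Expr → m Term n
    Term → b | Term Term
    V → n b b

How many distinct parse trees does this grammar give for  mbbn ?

Parse trees for mbbn:
  [Expr m [Term [Term b] [Term b]] n]

1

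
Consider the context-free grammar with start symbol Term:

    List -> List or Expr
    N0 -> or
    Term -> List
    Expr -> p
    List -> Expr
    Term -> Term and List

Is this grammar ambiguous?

Unambiguous

Only Term, List, Expr are reachable from Term; ignoring the rest: The grammar is stratified — Term handles 'and' (left-recursive), List handles 'or', Expr atoms. Each operator has a fixed associativity and precedence level, so every string has one parse.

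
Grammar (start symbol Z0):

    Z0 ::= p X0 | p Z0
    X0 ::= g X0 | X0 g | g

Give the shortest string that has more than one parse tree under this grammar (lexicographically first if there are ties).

p g g

length 2: no string has ≥2 trees
length 3: p g g has 2 parse trees

Two derivations of p g g:
  Z0 ⇒ p X0 ⇒ p g X0 ⇒ p g g
  Z0 ⇒ p X0 ⇒ p X0 g ⇒ p g g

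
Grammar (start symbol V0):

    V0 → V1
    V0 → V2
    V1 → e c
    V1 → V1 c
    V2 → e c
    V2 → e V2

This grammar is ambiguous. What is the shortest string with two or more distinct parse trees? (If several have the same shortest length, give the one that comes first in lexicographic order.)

e c

length 2: e c has 2 parse trees

Two derivations of e c:
  V0 ⇒ V1 ⇒ e c
  V0 ⇒ V2 ⇒ e c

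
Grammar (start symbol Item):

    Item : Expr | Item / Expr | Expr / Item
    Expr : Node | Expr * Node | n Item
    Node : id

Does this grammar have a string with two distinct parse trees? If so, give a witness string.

Ambiguous

Witness: id / id

Derivation 1: Item ⇒ Item / Expr ⇒ Expr / Expr ⇒ Node / Expr ⇒ id / Expr ⇒ id / Node ⇒ id / id
Derivation 2: Item ⇒ Expr / Item ⇒ Node / Item ⇒ id / Item ⇒ id / Expr ⇒ id / Node ⇒ id / id

Two distinct leftmost derivations for the same string.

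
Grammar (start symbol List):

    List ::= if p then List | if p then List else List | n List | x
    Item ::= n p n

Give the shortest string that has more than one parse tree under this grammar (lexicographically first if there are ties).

length 1: no string has ≥2 trees
length 2: no string has ≥2 trees
length 3: no string has ≥2 trees
length 4: no string has ≥2 trees
length 5: no string has ≥2 trees
length 6: no string has ≥2 trees
length 7: no string has ≥2 trees
length 8: no string has ≥2 trees
length 9: if p then if p then x else x has 2 parse trees

Two derivations of if p then if p then x else x:
  List ⇒ if p then List ⇒ if p then if p then List else List ⇒ if p then if p then x else List ⇒ if p then if p then x else x
  List ⇒ if p then List else List ⇒ if p then if p then List else List ⇒ if p then if p then x else List ⇒ if p then if p then x else x

if p then if p then x else x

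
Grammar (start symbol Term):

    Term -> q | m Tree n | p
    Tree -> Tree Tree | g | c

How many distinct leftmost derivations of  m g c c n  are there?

2

Parse trees for m g c c n:
  [Term m [Tree [Tree g] [Tree [Tree c] [Tree c]]] n]
  [Term m [Tree [Tree [Tree g] [Tree c]] [Tree c]] n]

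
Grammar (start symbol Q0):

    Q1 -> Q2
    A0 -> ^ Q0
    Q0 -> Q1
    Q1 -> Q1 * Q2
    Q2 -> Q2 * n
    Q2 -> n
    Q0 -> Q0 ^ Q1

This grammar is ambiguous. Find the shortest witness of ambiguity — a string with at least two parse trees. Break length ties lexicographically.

length 1: no string has ≥2 trees
length 3: n * n has 2 parse trees

Two derivations of n * n:
  Q0 ⇒ Q1 ⇒ Q2 ⇒ Q2 * n ⇒ n * n
  Q0 ⇒ Q1 ⇒ Q1 * Q2 ⇒ Q2 * Q2 ⇒ n * Q2 ⇒ n * n

n * n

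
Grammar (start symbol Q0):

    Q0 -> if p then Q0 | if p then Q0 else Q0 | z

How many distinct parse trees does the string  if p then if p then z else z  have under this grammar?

2

Parse trees for if p then if p then z else z:
  [Q0 if p then [Q0 if p then [Q0 z] else [Q0 z]]]
  [Q0 if p then [Q0 if p then [Q0 z]] else [Q0 z]]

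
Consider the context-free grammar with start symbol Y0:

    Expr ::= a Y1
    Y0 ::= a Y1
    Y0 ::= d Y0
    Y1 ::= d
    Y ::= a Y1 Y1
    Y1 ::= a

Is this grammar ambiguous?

(Expr, Y are unreachable from Y0, so their rules don't affect L(Y0).) Each reachable nonterminal has at most one production per leading terminal, and all productions are right-linear; the derivation is determined token-by-token.

Unambiguous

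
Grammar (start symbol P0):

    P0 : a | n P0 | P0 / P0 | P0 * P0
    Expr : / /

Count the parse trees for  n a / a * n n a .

Parse trees for n a / a * n n a:
  [P0 n [P0 [P0 a] / [P0 [P0 a] * [P0 n [P0 n [P0 a]]]]]]
  [P0 n [P0 [P0 [P0 a] / [P0 a]] * [P0 n [P0 n [P0 a]]]]]
  [P0 [P0 n [P0 a]] / [P0 [P0 a] * [P0 n [P0 n [P0 a]]]]]
  [P0 [P0 n [P0 [P0 a] / [P0 a]]] * [P0 n [P0 n [P0 a]]]]
  [P0 [P0 [P0 n [P0 a]] / [P0 a]] * [P0 n [P0 n [P0 a]]]]

5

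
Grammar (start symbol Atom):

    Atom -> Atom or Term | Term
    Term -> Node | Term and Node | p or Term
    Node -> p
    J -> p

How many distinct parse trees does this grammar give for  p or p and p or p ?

3

Parse trees for p or p and p or p:
  [Atom [Atom [Atom [Term [Node p]]] or [Term [Term [Node p]] and [Node p]]] or [Term [Node p]]]
  [Atom [Atom [Term [Term p or [Term [Node p]]] and [Node p]]] or [Term [Node p]]]
  [Atom [Atom [Term p or [Term [Term [Node p]] and [Node p]]]] or [Term [Node p]]]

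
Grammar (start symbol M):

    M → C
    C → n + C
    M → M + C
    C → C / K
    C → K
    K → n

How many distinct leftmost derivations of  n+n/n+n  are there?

Parse trees for n+n/n+n:
  [M [M [C n + [C [C [K n]] / [K n]]]] + [C [K n]]]
  [M [M [C [C n + [C [K n]]] / [K n]]] + [C [K n]]]
  [M [M [M [C [K n]]] + [C [C [K n]] / [K n]]] + [C [K n]]]

3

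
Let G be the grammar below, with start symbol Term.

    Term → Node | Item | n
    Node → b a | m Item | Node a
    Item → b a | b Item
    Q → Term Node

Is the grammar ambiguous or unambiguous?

Ambiguous

Witness: b a

Derivation 1: Term ⇒ Node ⇒ b a
Derivation 2: Term ⇒ Item ⇒ b a

Two distinct leftmost derivations for the same string.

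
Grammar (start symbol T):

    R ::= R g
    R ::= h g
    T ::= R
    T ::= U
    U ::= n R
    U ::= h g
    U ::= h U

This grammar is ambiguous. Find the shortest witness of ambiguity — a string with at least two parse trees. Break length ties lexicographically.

h g

length 2: h g has 2 parse trees

Two derivations of h g:
  T ⇒ R ⇒ h g
  T ⇒ U ⇒ h g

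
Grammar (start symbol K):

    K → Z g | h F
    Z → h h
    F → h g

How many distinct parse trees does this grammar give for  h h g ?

Parse trees for h h g:
  [K [Z h h] g]
  [K h [F h g]]

2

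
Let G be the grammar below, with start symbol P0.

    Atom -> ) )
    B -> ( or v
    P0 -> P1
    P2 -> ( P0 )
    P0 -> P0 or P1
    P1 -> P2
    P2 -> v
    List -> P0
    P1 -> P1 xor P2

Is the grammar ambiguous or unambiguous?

Unambiguous

(Atom, List, B are unreachable from P0, so their rules don't affect L(P0).) P0 → P0 or P1 | P1  ;  P1 → P1 xor P2 | P2  — a left-associative chain with P2 at the bottom. Each string factors uniquely by precedence.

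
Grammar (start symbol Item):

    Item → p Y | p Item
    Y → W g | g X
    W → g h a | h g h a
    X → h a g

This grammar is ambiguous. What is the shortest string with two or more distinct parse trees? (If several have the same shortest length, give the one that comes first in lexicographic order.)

p g h a g

length 5: p g h a g has 2 parse trees

Two derivations of p g h a g:
  Item ⇒ p Y ⇒ p W g ⇒ p g h a g
  Item ⇒ p Y ⇒ p g X ⇒ p g h a g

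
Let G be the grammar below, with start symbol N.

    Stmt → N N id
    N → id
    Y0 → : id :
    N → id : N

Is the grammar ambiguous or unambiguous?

Unambiguous

Only N is reachable from N; ignoring the rest: Right-recursive list with a separator: after each atom, whether the separator follows determines the rule. One parse per string.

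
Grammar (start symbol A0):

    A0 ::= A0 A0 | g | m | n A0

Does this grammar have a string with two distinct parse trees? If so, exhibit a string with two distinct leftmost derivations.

Ambiguous

Witness: g g g

Derivation 1: A0 ⇒ A0 A0 ⇒ A0 A0 A0 ⇒ g A0 A0 ⇒ g g A0 ⇒ g g g
Derivation 2: A0 ⇒ A0 A0 ⇒ g A0 ⇒ g A0 A0 ⇒ g g A0 ⇒ g g g

Two distinct leftmost derivations for the same string.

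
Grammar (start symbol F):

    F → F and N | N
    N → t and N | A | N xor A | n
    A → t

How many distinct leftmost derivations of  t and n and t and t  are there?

4

Parse trees for t and n and t and t:
  [F [F [F [N [A t]]] and [N n]] and [N t and [N [A t]]]]
  [F [F [N t and [N n]]] and [N t and [N [A t]]]]
  [F [F [F [F [N [A t]]] and [N n]] and [N [A t]]] and [N [A t]]]
  [F [F [F [N t and [N n]]] and [N [A t]]] and [N [A t]]]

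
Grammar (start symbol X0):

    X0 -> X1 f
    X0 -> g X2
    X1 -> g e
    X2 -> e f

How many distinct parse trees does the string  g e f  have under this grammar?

Parse trees for g e f:
  [X0 [X1 g e] f]
  [X0 g [X2 e f]]

2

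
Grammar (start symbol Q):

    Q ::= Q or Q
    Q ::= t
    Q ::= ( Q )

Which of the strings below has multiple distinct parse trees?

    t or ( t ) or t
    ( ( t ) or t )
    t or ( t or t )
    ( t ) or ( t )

t or ( t ) or t

t or ( t ) or t: 2 trees
( ( t ) or t ): 1 tree
t or ( t or t ): 1 tree
( t ) or ( t ): 1 tree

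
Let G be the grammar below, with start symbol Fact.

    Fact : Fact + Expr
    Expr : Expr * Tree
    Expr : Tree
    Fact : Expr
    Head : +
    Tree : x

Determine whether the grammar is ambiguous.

Unambiguous

(Head is unreachable from Fact, so its rules don't affect L(Fact).) This is a standard precedence ladder (Fact over Expr over Tree), with each level left-recursive on its own operator ('+' at Fact, '*' at Expr). That structure is LR(1), hence unambiguous.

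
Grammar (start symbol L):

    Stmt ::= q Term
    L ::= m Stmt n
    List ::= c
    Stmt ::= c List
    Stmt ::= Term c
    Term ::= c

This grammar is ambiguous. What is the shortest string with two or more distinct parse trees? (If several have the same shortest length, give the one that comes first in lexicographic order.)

length 4: m c c n has 2 parse trees

Two derivations of m c c n:
  L ⇒ m Stmt n ⇒ m c List n ⇒ m c c n
  L ⇒ m Stmt n ⇒ m Term c n ⇒ m c c n

m c c n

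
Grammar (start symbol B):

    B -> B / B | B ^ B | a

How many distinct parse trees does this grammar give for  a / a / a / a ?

Parse trees for a / a / a / a:
  [B [B a] / [B [B a] / [B [B a] / [B a]]]]
  [B [B a] / [B [B [B a] / [B a]] / [B a]]]
  [B [B [B a] / [B a]] / [B [B a] / [B a]]]
  [B [B [B a] / [B [B a] / [B a]]] / [B a]]
  [B [B [B [B a] / [B a]] / [B a]] / [B a]]

5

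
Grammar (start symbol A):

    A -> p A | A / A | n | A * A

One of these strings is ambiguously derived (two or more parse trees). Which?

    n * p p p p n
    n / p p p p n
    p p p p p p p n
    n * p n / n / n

n * p p p p n: 1 tree
n / p p p p n: 1 tree
p p p p p p p n: 1 tree
n * p n / n / n: 9 trees

n * p n / n / n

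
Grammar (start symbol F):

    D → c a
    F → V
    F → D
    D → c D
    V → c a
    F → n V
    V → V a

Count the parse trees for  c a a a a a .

Parse trees for c a a a a a:
  [F [V [V [V [V [V c a] a] a] a] a]]

1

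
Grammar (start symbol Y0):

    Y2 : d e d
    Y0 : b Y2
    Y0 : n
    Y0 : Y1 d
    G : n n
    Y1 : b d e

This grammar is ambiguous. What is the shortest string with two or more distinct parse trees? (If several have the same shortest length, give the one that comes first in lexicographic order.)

length 1: no string has ≥2 trees
length 4: b d e d has 2 parse trees

Two derivations of b d e d:
  Y0 ⇒ b Y2 ⇒ b d e d
  Y0 ⇒ Y1 d ⇒ b d e d

b d e d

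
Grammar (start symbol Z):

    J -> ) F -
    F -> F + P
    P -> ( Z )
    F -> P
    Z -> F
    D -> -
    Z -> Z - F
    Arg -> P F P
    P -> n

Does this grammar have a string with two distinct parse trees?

Unambiguous

(Arg, D, J are unreachable from Z, so their rules don't affect L(Z).) The grammar is stratified — Z handles '-' (left-recursive), F handles '+', P atoms. Each operator has a fixed associativity and precedence level, so every string has one parse.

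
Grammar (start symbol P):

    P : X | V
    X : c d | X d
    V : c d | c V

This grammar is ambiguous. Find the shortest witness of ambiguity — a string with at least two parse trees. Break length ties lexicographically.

length 2: c d has 2 parse trees

Two derivations of c d:
  P ⇒ X ⇒ c d
  P ⇒ V ⇒ c d

c d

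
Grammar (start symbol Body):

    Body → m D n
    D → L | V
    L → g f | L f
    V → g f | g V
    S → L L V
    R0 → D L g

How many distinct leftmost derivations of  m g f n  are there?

2

Parse trees for m g f n:
  [Body m [D [L g f]] n]
  [Body m [D [V g f]] n]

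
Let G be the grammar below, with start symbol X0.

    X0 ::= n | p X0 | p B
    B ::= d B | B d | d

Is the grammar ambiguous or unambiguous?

Witness: p d d

Derivation 1: X0 ⇒ p B ⇒ p d B ⇒ p d d
Derivation 2: X0 ⇒ p B ⇒ p B d ⇒ p d d

Two distinct leftmost derivations for the same string.

Ambiguous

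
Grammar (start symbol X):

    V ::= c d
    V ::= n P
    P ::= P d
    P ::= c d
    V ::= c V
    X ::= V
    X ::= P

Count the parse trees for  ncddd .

1

Parse trees for ncddd:
  [X [V n [P [P [P c d] d] d]]]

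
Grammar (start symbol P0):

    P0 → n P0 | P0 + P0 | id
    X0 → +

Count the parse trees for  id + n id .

Parse trees for id + n id:
  [P0 [P0 id] + [P0 n [P0 id]]]

1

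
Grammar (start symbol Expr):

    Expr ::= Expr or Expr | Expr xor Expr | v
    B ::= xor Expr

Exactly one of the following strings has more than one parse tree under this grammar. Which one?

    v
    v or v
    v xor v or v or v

v xor v or v or v

v: 1 tree
v or v: 1 tree
v xor v or v or v: 5 trees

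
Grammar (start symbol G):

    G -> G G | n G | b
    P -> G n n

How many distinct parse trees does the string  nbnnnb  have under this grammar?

Parse trees for nbnnnb:
  [G [G n [G b]] [G n [G n [G n [G b]]]]]
  [G n [G [G b] [G n [G n [G n [G b]]]]]]

2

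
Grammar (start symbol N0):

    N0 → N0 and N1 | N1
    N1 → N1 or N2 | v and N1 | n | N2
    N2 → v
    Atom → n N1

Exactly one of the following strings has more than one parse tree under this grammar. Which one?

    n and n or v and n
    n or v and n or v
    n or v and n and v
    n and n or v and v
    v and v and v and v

v and v and v and v

n and n or v and n: 1 tree
n or v and n or v: 1 tree
n or v and n and v: 1 tree
n and n or v and v: 1 tree
v and v and v and v: 8 trees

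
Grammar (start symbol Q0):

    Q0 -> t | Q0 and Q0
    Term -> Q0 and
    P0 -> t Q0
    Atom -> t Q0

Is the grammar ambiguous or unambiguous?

Ambiguous

Witness: t and t and t

Derivation 1: Q0 ⇒ Q0 and Q0 ⇒ t and Q0 ⇒ t and Q0 and Q0 ⇒ t and t and Q0 ⇒ t and t and t
Derivation 2: Q0 ⇒ Q0 and Q0 ⇒ Q0 and Q0 and Q0 ⇒ t and Q0 and Q0 ⇒ t and t and Q0 ⇒ t and t and t

Two distinct leftmost derivations for the same string.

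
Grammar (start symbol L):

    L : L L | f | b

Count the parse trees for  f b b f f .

Parse trees for f b b f f (showing first 6 of 14):
  [L [L f] [L [L b] [L [L b] [L [L f] [L f]]]]]
  [L [L f] [L [L b] [L [L [L b] [L f]] [L f]]]]
  [L [L f] [L [L [L b] [L b]] [L [L f] [L f]]]]
  [L [L f] [L [L [L b] [L [L b] [L f]]] [L f]]]
  [L [L f] [L [L [L [L b] [L b]] [L f]] [L f]]]
  [L [L [L f] [L b]] [L [L b] [L [L f] [L f]]]]

14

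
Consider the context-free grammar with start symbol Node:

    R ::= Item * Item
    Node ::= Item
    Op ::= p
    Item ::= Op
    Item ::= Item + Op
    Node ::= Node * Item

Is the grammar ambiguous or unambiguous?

Unambiguous

Only Node, Item, Op are reachable from Node; ignoring the rest: This is a standard precedence ladder (Node over Item over Op), with each level left-recursive on its own operator ('*' at Node, '+' at Item). That structure is LR(1), hence unambiguous.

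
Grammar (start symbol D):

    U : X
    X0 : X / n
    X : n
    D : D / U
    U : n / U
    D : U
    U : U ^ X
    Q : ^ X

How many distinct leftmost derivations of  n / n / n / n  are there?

Parse trees for n / n / n / n:
  [D [D [U [X n]]] / [U n / [U n / [U [X n]]]]]
  [D [D [D [U [X n]]] / [U [X n]]] / [U n / [U [X n]]]]
  [D [D [U n / [U [X n]]]] / [U n / [U [X n]]]]
  [D [D [D [U [X n]]] / [U n / [U [X n]]]] / [U [X n]]]
  [D [D [D [D [U [X n]]] / [U [X n]]] / [U [X n]]] / [U [X n]]]
  [D [D [D [U n / [U [X n]]]] / [U [X n]]] / [U [X n]]]
  [D [D [U n / [U n / [U [X n]]]]] / [U [X n]]]
  [D [U n / [U n / [U n / [U [X n]]]]]]

8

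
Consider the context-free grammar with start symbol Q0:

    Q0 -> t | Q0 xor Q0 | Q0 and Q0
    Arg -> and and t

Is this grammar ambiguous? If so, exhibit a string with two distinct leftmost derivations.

Witness: t and t and t

Derivation 1: Q0 ⇒ Q0 and Q0 ⇒ t and Q0 ⇒ t and Q0 and Q0 ⇒ t and t and Q0 ⇒ t and t and t
Derivation 2: Q0 ⇒ Q0 and Q0 ⇒ Q0 and Q0 and Q0 ⇒ t and Q0 and Q0 ⇒ t and t and Q0 ⇒ t and t and t

Two distinct leftmost derivations for the same string.

Ambiguous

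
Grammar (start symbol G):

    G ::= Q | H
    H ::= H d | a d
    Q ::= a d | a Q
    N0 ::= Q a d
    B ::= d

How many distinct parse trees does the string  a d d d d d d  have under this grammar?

1

Parse trees for a d d d d d d:
  [G [H [H [H [H [H [H a d] d] d] d] d] d]]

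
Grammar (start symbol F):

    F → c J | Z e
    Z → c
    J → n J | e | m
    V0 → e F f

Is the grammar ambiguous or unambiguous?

Ambiguous

Witness: c e

Derivation 1: F ⇒ c J ⇒ c e
Derivation 2: F ⇒ Z e ⇒ c e

Two distinct leftmost derivations for the same string.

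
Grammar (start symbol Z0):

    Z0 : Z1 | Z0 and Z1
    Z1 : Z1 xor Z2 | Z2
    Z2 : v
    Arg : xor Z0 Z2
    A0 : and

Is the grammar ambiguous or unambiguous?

Only Z0, Z1, Z2 are reachable from Z0; ignoring the rest: Z0 → Z0 and Z1 | Z1  ;  Z1 → Z1 xor Z2 | Z2  — a left-associative chain with Z2 at the bottom. Each string factors uniquely by precedence.

Unambiguous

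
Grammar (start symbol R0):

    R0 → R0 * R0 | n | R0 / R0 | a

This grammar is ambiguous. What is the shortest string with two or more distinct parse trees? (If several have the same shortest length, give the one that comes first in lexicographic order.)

length 1: no string has ≥2 trees
length 3: no string has ≥2 trees
length 5: a * a * a has 2 parse trees

Two derivations of a * a * a:
  R0 ⇒ R0 * R0 ⇒ R0 * R0 * R0 ⇒ a * R0 * R0 ⇒ a * a * R0 ⇒ a * a * a
  R0 ⇒ R0 * R0 ⇒ a * R0 ⇒ a * R0 * R0 ⇒ a * a * R0 ⇒ a * a * a

a * a * a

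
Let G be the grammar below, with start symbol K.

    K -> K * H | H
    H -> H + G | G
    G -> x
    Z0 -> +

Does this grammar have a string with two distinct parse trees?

Only K, H, G are reachable from K; ignoring the rest: K → K * H | H  ;  H → H + G | G  — a left-associative chain with G at the bottom. Each string factors uniquely by precedence.

Unambiguous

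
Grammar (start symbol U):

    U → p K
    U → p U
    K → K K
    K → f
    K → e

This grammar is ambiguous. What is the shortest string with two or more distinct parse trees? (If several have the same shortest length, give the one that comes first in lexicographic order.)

length 2: no string has ≥2 trees
length 3: no string has ≥2 trees
length 4: p e e e has 2 parse trees

Two derivations of p e e e:
  U ⇒ p K ⇒ p K K ⇒ p K K K ⇒ p e K K ⇒ p e e K ⇒ p e e e
  U ⇒ p K ⇒ p K K ⇒ p e K ⇒ p e K K ⇒ p e e K ⇒ p e e e

p e e e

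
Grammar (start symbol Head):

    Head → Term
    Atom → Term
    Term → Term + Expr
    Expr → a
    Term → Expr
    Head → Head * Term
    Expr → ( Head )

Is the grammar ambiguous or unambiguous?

(Atom is unreachable from Head, so its rules don't affect L(Head).) Head → Head * Term | Term  ;  Term → Term + Expr | Expr  — a left-associative chain with Expr at the bottom. Each string factors uniquely by precedence.

Unambiguous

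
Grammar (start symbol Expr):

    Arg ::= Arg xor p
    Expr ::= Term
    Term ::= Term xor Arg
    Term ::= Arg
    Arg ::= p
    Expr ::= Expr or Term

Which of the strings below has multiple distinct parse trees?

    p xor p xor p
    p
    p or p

p xor p xor p: 4 trees
p: 1 tree
p or p: 1 tree

p xor p xor p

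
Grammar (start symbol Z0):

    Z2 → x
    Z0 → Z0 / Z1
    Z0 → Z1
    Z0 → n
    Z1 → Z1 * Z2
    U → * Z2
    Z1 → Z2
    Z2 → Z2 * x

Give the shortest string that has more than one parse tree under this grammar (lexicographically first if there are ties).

length 1: no string has ≥2 trees
length 3: x * x has 2 parse trees

Two derivations of x * x:
  Z0 ⇒ Z1 ⇒ Z1 * Z2 ⇒ Z2 * Z2 ⇒ x * Z2 ⇒ x * x
  Z0 ⇒ Z1 ⇒ Z2 ⇒ Z2 * x ⇒ x * x

x * x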